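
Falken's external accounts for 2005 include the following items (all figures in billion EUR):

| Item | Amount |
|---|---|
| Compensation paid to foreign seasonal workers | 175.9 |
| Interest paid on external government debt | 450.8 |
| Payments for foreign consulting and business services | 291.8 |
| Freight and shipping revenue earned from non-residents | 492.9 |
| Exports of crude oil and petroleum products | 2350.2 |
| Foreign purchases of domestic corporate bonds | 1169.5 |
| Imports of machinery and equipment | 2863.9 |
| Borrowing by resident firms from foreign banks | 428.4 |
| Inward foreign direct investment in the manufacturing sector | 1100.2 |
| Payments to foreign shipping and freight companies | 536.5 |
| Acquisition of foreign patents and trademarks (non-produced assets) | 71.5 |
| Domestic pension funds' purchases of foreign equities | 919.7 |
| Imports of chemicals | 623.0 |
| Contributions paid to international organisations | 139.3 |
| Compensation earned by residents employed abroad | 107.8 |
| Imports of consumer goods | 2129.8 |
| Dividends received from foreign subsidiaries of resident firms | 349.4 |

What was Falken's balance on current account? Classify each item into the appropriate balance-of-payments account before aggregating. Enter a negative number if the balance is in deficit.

Goods: -2129.8 - 2863.9 + 2350.2 - 623.0 = -3266.5
Services: -291.8 + 492.9 - 536.5 = -335.4
Primary income: 107.8 + 349.4 - 175.9 - 450.8 = -169.5
Secondary income: -139.3
Current account = (-3266.5) + (-335.4) + (-169.5) + (-139.3) = -3910.7
(Excluded from the current account — financial account: foreign purchases of domestic corporate bonds 1169.5, borrowing by resident firms from foreign banks 428.4, inward foreign direct investment in the manufacturing sector 1100.2, domestic pension funds' purchases of foreign equities 919.7; capital account: acquisition of foreign patents and trademarks (non-produced assets) 71.5.)

-3910.7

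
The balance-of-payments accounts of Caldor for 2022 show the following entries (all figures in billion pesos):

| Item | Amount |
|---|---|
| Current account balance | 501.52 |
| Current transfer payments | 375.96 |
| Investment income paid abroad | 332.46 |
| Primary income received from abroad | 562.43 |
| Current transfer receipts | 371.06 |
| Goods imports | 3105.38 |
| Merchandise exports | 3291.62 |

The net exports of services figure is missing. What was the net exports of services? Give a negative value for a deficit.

90.21

Current account = goods balance + services balance + net primary income + net secondary income
Sum of the known components = 411.31
Net exports of services = CA - (known components) = 501.52 - 411.31 = 90.21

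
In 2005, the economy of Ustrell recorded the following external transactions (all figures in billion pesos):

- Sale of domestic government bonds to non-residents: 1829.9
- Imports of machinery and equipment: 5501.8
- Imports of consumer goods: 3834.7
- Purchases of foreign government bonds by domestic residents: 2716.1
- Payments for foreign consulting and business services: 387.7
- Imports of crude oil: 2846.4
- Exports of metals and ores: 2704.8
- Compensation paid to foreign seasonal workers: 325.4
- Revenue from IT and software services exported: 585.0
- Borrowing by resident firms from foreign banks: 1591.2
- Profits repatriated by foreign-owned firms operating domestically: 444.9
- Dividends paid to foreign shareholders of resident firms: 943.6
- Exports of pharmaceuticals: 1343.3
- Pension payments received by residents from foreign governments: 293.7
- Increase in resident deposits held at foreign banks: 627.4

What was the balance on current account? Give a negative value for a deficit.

-9357.7

Goods: 2704.8 + 1343.3 - 2846.4 - 5501.8 - 3834.7 = -8134.8
Services: -387.7 + 585.0 = 197.3
Primary income: -943.6 - 444.9 - 325.4 = -1713.9
Secondary income: 293.7
Current account = (-8134.8) + 197.3 + (-1713.9) + 293.7 = -9357.7
(Excluded from the current account — financial account: sale of domestic government bonds to non-residents 1829.9, purchases of foreign government bonds by domestic residents 2716.1, borrowing by resident firms from foreign banks 1591.2, increase in resident deposits held at foreign banks 627.4.)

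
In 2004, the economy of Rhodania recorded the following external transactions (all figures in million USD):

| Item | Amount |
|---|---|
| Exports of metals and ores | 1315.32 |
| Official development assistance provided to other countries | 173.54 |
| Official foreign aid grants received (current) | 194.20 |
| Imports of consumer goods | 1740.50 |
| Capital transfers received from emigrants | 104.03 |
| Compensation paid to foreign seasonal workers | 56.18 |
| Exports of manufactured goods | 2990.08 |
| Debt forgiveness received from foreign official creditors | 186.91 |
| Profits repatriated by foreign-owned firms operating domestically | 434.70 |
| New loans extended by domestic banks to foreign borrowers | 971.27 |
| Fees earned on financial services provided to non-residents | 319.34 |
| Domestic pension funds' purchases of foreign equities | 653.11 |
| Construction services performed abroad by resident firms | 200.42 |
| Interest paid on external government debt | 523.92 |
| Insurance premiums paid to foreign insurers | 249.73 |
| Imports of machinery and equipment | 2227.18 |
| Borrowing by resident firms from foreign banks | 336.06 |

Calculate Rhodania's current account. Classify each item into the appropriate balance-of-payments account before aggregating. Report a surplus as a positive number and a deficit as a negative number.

-386.39

Goods: 1315.32 - 1740.50 + 2990.08 - 2227.18 = 337.72
Services: 200.42 - 249.73 + 319.34 = 270.03
Primary income: -523.92 - 434.70 - 56.18 = -1014.80
Secondary income: -173.54 + 194.20 = 20.66
Current account = 337.72 + 270.03 + (-1014.80) + 20.66 = -386.39
(Excluded from the current account — capital account: capital transfers received from emigrants 104.03, debt forgiveness received from foreign official creditors 186.91; financial account: new loans extended by domestic banks to foreign borrowers 971.27, domestic pension funds' purchases of foreign equities 653.11, borrowing by resident firms from foreign banks 336.06.)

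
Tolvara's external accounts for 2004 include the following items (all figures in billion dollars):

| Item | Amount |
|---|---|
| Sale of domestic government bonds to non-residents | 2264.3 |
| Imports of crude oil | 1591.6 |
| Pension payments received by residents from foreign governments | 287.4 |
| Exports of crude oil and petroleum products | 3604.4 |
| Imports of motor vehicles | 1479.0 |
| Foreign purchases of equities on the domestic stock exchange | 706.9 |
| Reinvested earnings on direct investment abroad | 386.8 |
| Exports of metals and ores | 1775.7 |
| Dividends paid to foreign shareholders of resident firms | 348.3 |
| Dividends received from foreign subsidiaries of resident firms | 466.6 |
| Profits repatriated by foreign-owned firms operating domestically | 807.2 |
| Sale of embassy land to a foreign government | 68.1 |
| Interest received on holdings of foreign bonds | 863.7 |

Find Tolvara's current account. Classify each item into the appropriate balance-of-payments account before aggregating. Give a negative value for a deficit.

3158.5

Goods: -1479.0 - 1591.6 + 3604.4 + 1775.7 = 2309.5
Primary income: -807.2 - 348.3 + 863.7 + 386.8 + 466.6 = 561.6
Secondary income: 287.4
Current account = 2309.5 + 561.6 + 287.4 = 3158.5
(Excluded from the current account — financial account: sale of domestic government bonds to non-residents 2264.3, foreign purchases of equities on the domestic stock exchange 706.9; capital account: sale of embassy land to a foreign government 68.1.)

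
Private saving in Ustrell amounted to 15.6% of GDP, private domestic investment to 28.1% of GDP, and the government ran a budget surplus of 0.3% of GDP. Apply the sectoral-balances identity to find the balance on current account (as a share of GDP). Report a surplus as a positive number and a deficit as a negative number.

By the sectoral-balances identity, CA = (S_private - I) + (T - G).
Private balance = 15.6 - 28.1 = -12.5
Government balance (T - G) = 0.3
CA = -12.5 + 0.3 = -12.2

-12.2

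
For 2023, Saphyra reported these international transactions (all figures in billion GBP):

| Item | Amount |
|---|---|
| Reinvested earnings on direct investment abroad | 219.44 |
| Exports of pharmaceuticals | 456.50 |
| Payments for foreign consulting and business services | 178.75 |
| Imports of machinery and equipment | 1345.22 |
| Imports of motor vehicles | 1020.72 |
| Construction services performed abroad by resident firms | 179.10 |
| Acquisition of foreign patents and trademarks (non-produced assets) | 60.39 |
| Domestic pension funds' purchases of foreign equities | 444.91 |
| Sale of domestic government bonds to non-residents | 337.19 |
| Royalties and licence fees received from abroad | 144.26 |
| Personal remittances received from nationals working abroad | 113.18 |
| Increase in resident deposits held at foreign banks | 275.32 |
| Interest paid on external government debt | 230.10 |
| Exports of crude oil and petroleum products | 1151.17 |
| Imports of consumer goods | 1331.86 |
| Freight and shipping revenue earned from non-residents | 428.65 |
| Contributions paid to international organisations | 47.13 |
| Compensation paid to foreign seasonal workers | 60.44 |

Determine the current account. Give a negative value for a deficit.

Goods: -1331.86 - 1345.22 + 1151.17 + 456.50 - 1020.72 = -2090.13
Services: 428.65 + 179.10 + 144.26 - 178.75 = 573.26
Primary income: -60.44 + 219.44 - 230.10 = -71.10
Secondary income: 113.18 - 47.13 = 66.05
Current account = (-2090.13) + 573.26 + (-71.10) + 66.05 = -1521.92
(Excluded from the current account — capital account: acquisition of foreign patents and trademarks (non-produced assets) 60.39; financial account: domestic pension funds' purchases of foreign equities 444.91, sale of domestic government bonds to non-residents 337.19, increase in resident deposits held at foreign banks 275.32.)

-1521.92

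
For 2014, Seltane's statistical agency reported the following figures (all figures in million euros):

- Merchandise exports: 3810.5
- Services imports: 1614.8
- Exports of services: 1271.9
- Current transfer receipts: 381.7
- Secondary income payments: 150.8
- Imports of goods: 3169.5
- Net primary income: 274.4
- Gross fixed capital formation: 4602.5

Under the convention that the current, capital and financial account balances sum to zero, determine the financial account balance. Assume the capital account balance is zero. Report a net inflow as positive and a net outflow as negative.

Goods balance = 3810.5 - 3169.5 = 641.0
Services balance = 1271.9 - 1614.8 = -342.9
Trade balance (goods + services) = 641.0 + (-342.9) = 298.1
Net primary income = 274.4
Net secondary income = 381.7 - 150.8 = 230.9
Current account = 298.1 + 274.4 + 230.9 = 803.4
Financial account = -(803.4) = -803.4

-803.4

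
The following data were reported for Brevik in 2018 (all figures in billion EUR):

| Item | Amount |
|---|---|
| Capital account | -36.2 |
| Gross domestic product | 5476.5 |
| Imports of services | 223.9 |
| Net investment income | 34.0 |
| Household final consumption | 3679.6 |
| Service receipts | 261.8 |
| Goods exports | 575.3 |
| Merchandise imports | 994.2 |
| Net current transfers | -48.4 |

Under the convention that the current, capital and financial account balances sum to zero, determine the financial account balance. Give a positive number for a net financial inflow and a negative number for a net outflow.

Goods balance = 575.3 - 994.2 = -418.9
Services balance = 261.8 - 223.9 = 37.9
Trade balance (goods + services) = -418.9 + 37.9 = -381.0
Net primary income = 34.0
Net secondary income = -48.4
Current account = -381.0 + 34.0 + (-48.4) = -395.4
Financial account = -(-395.4 + (-36.2)) = 431.6

431.6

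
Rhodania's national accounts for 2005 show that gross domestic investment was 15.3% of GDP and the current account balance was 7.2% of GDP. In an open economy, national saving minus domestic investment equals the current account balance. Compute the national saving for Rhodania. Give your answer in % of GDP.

22.5

S = I + CA = 15.3 + 7.2 = 22.5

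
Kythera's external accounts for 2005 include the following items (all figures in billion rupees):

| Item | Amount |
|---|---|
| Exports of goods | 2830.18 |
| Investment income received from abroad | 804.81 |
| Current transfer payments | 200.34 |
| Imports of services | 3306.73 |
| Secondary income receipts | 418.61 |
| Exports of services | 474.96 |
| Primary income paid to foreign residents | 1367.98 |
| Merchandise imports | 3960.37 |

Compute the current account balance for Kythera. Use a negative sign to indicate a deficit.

-4306.86

Goods balance = 2830.18 - 3960.37 = -1130.19
Services balance = 474.96 - 3306.73 = -2831.77
Trade balance (goods + services) = -1130.19 + (-2831.77) = -3961.96
Net primary income = 804.81 - 1367.98 = -563.17
Net secondary income = 418.61 - 200.34 = 218.27
Current account = -3961.96 + (-563.17) + 218.27 = -4306.86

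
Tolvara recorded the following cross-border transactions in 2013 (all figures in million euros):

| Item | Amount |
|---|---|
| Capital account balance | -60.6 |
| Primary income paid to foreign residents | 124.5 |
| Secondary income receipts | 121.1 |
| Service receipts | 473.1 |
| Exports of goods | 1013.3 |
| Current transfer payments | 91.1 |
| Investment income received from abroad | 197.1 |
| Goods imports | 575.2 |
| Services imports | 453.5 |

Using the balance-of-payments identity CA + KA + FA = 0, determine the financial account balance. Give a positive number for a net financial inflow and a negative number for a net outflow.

-499.7

Goods balance = 1013.3 - 575.2 = 438.1
Services balance = 473.1 - 453.5 = 19.6
Trade balance (goods + services) = 438.1 + 19.6 = 457.7
Net primary income = 197.1 - 124.5 = 72.6
Net secondary income = 121.1 - 91.1 = 30.0
Current account = 457.7 + 72.6 + 30.0 = 560.3
Financial account = -(560.3 + (-60.6)) = -499.7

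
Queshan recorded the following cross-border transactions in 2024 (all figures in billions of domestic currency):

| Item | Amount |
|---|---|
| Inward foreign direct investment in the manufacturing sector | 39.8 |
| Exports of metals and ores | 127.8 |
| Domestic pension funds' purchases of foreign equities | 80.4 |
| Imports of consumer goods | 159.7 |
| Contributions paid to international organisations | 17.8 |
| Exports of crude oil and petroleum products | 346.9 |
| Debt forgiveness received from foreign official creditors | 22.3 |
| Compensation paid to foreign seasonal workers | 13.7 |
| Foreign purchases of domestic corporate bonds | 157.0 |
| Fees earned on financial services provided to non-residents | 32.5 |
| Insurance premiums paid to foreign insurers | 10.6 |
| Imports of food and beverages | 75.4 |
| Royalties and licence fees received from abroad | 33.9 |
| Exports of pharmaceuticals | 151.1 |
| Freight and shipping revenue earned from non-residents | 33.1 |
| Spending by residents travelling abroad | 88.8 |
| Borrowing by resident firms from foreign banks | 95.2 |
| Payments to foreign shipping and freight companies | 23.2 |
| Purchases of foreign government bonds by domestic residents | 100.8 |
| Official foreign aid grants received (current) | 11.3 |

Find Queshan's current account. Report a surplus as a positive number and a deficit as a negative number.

Goods: -75.4 + 151.1 - 159.7 + 127.8 + 346.9 = 390.7
Services: -88.8 + 33.1 + 32.5 + 33.9 - 23.2 - 10.6 = -23.1
Primary income: -13.7
Secondary income: -17.8 + 11.3 = -6.5
Current account = 390.7 + (-23.1) + (-13.7) + (-6.5) = 347.4
(Excluded from the current account — financial account: inward foreign direct investment in the manufacturing sector 39.8, domestic pension funds' purchases of foreign equities 80.4, foreign purchases of domestic corporate bonds 157.0, borrowing by resident firms from foreign banks 95.2, purchases of foreign government bonds by domestic residents 100.8; capital account: debt forgiveness received from foreign official creditors 22.3.)

347.4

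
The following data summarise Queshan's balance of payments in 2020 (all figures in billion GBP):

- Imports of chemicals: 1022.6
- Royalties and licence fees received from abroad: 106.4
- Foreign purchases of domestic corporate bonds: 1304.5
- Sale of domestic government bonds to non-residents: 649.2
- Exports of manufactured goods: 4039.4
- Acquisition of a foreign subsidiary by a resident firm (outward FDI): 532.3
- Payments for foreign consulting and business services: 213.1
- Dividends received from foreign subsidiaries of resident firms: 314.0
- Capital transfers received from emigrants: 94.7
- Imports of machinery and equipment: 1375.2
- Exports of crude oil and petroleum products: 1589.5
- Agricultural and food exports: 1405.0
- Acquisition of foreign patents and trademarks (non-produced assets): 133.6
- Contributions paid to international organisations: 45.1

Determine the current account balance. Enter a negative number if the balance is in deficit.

4798.3

Goods: 1589.5 - 1375.2 - 1022.6 + 1405.0 + 4039.4 = 4636.1
Services: 106.4 - 213.1 = -106.7
Primary income: 314.0
Secondary income: -45.1
Current account = 4636.1 + (-106.7) + 314.0 + (-45.1) = 4798.3
(Excluded from the current account — financial account: foreign purchases of domestic corporate bonds 1304.5, sale of domestic government bonds to non-residents 649.2, acquisition of a foreign subsidiary by a resident firm (outward FDI) 532.3; capital account: capital transfers received from emigrants 94.7, acquisition of foreign patents and trademarks (non-produced assets) 133.6.)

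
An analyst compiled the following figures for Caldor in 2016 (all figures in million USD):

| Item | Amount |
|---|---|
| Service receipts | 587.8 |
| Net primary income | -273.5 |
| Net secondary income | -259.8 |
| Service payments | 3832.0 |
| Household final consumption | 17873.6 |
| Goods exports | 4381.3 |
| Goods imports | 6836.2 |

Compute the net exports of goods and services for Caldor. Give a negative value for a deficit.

-5699.1

Goods balance = 4381.3 - 6836.2 = -2454.9
Services balance = 587.8 - 3832.0 = -3244.2
Trade balance (goods + services) = -2454.9 + (-3244.2) = -5699.1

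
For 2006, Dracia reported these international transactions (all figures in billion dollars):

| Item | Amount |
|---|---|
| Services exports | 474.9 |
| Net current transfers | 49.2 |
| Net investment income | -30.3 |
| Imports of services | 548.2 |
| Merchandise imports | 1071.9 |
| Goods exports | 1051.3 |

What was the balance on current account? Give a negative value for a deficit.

Goods balance = 1051.3 - 1071.9 = -20.6
Services balance = 474.9 - 548.2 = -73.3
Trade balance (goods + services) = -20.6 + (-73.3) = -93.9
Net primary income = -30.3
Net secondary income = 49.2
Current account = -93.9 + (-30.3) + 49.2 = -75.0

-75.0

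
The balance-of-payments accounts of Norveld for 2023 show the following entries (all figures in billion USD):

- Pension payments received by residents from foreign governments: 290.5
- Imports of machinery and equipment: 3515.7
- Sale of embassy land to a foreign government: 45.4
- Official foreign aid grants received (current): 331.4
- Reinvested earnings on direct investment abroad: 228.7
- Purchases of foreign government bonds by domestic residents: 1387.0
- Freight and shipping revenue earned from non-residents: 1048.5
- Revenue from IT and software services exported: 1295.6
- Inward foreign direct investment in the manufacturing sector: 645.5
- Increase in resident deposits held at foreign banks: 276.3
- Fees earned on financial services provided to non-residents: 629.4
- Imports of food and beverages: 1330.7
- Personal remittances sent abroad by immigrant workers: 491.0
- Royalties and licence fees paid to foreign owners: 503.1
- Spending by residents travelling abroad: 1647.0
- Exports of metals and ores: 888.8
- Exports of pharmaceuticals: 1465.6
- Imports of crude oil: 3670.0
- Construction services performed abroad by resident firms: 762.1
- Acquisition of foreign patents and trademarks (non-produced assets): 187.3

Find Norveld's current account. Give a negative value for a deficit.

Goods: -3670.0 + 1465.6 - 3515.7 + 888.8 - 1330.7 = -6162.0
Services: 1295.6 + 1048.5 - 1647.0 + 762.1 + 629.4 - 503.1 = 1585.5
Primary income: 228.7
Secondary income: -491.0 + 331.4 + 290.5 = 130.9
Current account = (-6162.0) + 1585.5 + 228.7 + 130.9 = -4216.9
(Excluded from the current account — capital account: sale of embassy land to a foreign government 45.4, acquisition of foreign patents and trademarks (non-produced assets) 187.3; financial account: purchases of foreign government bonds by domestic residents 1387.0, inward foreign direct investment in the manufacturing sector 645.5, increase in resident deposits held at foreign banks 276.3.)

-4216.9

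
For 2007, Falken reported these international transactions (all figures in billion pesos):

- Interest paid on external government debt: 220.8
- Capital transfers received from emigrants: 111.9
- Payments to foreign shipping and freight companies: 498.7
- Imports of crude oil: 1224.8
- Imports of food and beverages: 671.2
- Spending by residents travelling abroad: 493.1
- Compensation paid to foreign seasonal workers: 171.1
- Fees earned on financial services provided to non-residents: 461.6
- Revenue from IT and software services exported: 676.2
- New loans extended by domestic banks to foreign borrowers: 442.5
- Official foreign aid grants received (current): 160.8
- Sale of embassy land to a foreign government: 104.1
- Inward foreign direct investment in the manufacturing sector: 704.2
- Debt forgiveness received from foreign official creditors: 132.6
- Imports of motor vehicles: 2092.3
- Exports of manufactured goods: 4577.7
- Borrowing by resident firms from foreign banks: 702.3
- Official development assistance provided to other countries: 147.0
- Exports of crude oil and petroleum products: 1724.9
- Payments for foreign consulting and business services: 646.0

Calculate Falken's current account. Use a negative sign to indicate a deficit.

Goods: 4577.7 - 2092.3 - 671.2 + 1724.9 - 1224.8 = 2314.3
Services: 461.6 - 498.7 - 646.0 - 493.1 + 676.2 = -500.0
Primary income: -220.8 - 171.1 = -391.9
Secondary income: 160.8 - 147.0 = 13.8
Current account = 2314.3 + (-500.0) + (-391.9) + 13.8 = 1436.2
(Excluded from the current account — capital account: capital transfers received from emigrants 111.9, sale of embassy land to a foreign government 104.1, debt forgiveness received from foreign official creditors 132.6; financial account: new loans extended by domestic banks to foreign borrowers 442.5, inward foreign direct investment in the manufacturing sector 704.2, borrowing by resident firms from foreign banks 702.3.)

1436.2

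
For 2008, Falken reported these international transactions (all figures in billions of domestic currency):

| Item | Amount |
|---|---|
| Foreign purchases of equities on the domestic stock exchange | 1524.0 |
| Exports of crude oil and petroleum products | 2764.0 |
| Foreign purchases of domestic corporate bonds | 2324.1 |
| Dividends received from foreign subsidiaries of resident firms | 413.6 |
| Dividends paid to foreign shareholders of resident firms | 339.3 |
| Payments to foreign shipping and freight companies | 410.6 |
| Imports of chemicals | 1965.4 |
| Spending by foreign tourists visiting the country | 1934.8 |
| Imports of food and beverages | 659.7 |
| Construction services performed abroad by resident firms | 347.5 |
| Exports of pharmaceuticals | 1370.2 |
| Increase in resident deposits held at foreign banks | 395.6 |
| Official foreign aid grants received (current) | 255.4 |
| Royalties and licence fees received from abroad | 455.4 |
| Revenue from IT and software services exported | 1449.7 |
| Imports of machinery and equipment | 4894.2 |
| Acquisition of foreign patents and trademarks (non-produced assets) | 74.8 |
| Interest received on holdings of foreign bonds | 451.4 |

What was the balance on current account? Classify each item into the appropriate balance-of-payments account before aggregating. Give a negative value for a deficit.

Goods: -659.7 + 2764.0 - 1965.4 - 4894.2 + 1370.2 = -3385.1
Services: 1934.8 + 347.5 - 410.6 + 455.4 + 1449.7 = 3776.8
Primary income: 413.6 + 451.4 - 339.3 = 525.7
Secondary income: 255.4
Current account = (-3385.1) + 3776.8 + 525.7 + 255.4 = 1172.8
(Excluded from the current account — financial account: foreign purchases of equities on the domestic stock exchange 1524.0, foreign purchases of domestic corporate bonds 2324.1, increase in resident deposits held at foreign banks 395.6; capital account: acquisition of foreign patents and trademarks (non-produced assets) 74.8.)

1172.8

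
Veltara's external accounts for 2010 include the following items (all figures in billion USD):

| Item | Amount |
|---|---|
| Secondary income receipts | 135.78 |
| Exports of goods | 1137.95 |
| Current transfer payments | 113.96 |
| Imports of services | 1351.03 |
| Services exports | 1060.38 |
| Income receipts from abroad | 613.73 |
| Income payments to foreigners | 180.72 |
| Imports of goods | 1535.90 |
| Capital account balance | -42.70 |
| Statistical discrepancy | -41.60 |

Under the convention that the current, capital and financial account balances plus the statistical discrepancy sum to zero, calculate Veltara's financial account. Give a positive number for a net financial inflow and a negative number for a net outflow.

318.07

Goods balance = 1137.95 - 1535.90 = -397.95
Services balance = 1060.38 - 1351.03 = -290.65
Trade balance (goods + services) = -397.95 + (-290.65) = -688.60
Net primary income = 613.73 - 180.72 = 433.01
Net secondary income = 135.78 - 113.96 = 21.82
Current account = -688.60 + 433.01 + 21.82 = -233.77
Financial account = -(-233.77 + (-42.70) + (-41.60)) = 318.07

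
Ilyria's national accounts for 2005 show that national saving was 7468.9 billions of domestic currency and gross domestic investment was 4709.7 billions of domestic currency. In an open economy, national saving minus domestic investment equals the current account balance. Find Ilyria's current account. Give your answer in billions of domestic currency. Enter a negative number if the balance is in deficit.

CA = S - I = 7468.9 - 4709.7 = 2759.2

2759.2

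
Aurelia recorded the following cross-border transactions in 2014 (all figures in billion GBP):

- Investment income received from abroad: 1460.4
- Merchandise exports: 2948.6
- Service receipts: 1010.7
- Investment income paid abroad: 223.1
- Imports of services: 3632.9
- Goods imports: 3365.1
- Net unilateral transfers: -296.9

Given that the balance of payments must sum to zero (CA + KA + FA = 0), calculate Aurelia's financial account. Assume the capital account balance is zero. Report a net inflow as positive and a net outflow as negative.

Goods balance = 2948.6 - 3365.1 = -416.5
Services balance = 1010.7 - 3632.9 = -2622.2
Trade balance (goods + services) = -416.5 + (-2622.2) = -3038.7
Net primary income = 1460.4 - 223.1 = 1237.3
Net secondary income = -296.9
Current account = -3038.7 + 1237.3 + (-296.9) = -2098.3
Financial account = -(-2098.3) = 2098.3

2098.3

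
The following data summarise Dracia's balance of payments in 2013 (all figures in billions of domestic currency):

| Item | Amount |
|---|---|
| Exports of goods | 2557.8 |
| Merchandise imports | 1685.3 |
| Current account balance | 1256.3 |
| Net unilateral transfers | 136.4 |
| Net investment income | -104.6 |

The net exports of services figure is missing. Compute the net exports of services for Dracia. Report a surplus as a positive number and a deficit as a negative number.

352.0

Current account = goods balance + services balance + net primary income + net secondary income
Sum of the known components = 904.3
Net exports of services = CA - (known components) = 1256.3 - 904.3 = 352.0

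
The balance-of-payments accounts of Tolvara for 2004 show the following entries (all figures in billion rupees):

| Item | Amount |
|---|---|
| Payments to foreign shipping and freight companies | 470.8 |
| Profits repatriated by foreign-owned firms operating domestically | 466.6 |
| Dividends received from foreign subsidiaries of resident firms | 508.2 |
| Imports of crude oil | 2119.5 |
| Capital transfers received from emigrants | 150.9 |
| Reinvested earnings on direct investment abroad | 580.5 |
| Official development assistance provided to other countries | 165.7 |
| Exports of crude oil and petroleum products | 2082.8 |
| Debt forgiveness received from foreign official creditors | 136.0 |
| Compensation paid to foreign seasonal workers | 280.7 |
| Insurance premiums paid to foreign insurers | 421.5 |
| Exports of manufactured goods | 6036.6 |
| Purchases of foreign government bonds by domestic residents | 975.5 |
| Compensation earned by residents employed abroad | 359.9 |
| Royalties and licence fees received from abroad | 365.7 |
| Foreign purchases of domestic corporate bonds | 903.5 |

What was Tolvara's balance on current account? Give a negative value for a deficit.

6008.9

Goods: 2082.8 + 6036.6 - 2119.5 = 5999.9
Services: 365.7 - 470.8 - 421.5 = -526.6
Primary income: -466.6 + 580.5 + 508.2 - 280.7 + 359.9 = 701.3
Secondary income: -165.7
Current account = 5999.9 + (-526.6) + 701.3 + (-165.7) = 6008.9
(Excluded from the current account — capital account: capital transfers received from emigrants 150.9, debt forgiveness received from foreign official creditors 136.0; financial account: purchases of foreign government bonds by domestic residents 975.5, foreign purchases of domestic corporate bonds 903.5.)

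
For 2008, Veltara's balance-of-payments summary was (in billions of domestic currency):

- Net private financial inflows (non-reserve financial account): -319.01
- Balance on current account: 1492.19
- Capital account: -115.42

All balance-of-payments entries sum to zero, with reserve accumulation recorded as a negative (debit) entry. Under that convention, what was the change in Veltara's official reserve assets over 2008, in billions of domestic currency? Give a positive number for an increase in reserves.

Official reserve transactions balance = -(1492.19 + (-115.42) + (-319.01)) = -1057.76
An accumulation of reserves is recorded as a debit (negative entry), so the change in the stock of reserves is the negative of that balance.
Change in official reserves = -(-1057.76) = 1057.76

1057.76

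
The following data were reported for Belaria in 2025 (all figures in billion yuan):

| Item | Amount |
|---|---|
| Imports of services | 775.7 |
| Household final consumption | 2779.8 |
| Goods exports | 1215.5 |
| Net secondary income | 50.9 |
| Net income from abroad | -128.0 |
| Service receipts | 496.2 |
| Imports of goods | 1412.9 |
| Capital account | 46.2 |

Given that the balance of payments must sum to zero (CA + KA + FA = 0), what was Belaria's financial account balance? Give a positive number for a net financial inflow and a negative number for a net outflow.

Goods balance = 1215.5 - 1412.9 = -197.4
Services balance = 496.2 - 775.7 = -279.5
Trade balance (goods + services) = -197.4 + (-279.5) = -476.9
Net primary income = -128.0
Net secondary income = 50.9
Current account = -476.9 + (-128.0) + 50.9 = -554.0
Financial account = -(-554.0 + 46.2) = 507.8

507.8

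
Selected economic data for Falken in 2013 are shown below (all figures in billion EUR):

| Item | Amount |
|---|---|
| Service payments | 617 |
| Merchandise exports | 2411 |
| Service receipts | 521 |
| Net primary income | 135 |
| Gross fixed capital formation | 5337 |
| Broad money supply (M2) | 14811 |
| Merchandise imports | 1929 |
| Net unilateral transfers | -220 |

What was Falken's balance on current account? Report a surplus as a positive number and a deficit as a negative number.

301

Goods balance = 2411 - 1929 = 482
Services balance = 521 - 617 = -96
Trade balance (goods + services) = 482 + (-96) = 386
Net primary income = 135
Net secondary income = -220
Current account = 386 + 135 + (-220) = 301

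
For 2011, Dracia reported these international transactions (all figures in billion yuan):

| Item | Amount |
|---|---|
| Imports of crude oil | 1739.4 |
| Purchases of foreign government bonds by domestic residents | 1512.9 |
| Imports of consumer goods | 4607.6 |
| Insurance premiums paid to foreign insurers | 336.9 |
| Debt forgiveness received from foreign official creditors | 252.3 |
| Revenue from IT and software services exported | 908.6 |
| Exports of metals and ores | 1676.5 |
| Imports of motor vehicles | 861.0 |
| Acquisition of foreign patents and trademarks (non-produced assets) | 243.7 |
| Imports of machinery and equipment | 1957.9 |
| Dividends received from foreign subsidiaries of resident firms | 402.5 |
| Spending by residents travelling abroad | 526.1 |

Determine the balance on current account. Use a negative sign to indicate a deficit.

Goods: -1957.9 + 1676.5 - 861.0 - 4607.6 - 1739.4 = -7489.4
Services: 908.6 - 336.9 - 526.1 = 45.6
Primary income: 402.5
Current account = (-7489.4) + 45.6 + 402.5 = -7041.3
(Excluded from the current account — financial account: purchases of foreign government bonds by domestic residents 1512.9; capital account: debt forgiveness received from foreign official creditors 252.3, acquisition of foreign patents and trademarks (non-produced assets) 243.7.)

-7041.3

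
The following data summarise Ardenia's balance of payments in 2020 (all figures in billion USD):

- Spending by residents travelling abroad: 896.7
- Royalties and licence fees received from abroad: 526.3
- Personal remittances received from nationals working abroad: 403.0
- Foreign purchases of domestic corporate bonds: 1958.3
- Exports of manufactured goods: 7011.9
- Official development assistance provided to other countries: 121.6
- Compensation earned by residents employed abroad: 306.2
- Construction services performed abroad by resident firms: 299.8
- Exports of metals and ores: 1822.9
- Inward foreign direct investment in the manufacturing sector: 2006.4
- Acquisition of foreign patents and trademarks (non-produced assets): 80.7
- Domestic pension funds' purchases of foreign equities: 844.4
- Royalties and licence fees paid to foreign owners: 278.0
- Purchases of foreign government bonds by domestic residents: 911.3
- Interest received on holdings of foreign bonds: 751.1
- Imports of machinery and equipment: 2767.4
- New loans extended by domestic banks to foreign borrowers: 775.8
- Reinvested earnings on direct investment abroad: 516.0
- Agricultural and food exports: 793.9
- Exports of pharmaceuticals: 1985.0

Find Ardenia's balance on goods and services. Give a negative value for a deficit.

Goods: 1985.0 + 793.9 - 2767.4 + 1822.9 + 7011.9 = 8846.3
Services: 526.3 + 299.8 - 278.0 - 896.7 = -348.6
Trade balance = 8846.3 + (-348.6) = 8497.7
(Excluded from the trade balance — secondary income: personal remittances received from nationals working abroad 403.0, official development assistance provided to other countries 121.6; financial account: foreign purchases of domestic corporate bonds 1958.3, inward foreign direct investment in the manufacturing sector 2006.4, domestic pension funds' purchases of foreign equities 844.4, purchases of foreign government bonds by domestic residents 911.3, new loans extended by domestic banks to foreign borrowers 775.8; primary income: compensation earned by residents employed abroad 306.2, interest received on holdings of foreign bonds 751.1, reinvested earnings on direct investment abroad 516.0; capital account: acquisition of foreign patents and trademarks (non-produced assets) 80.7.)

8497.7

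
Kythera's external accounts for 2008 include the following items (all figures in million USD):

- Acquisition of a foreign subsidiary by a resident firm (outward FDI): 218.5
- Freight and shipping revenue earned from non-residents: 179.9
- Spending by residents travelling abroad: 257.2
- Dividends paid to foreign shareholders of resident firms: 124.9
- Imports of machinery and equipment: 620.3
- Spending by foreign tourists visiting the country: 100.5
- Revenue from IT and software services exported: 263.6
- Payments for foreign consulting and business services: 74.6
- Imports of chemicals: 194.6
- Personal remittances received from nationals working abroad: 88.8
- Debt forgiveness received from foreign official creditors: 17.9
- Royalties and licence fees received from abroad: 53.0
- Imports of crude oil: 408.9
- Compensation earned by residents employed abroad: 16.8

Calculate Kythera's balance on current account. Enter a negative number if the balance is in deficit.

Goods: -408.9 - 620.3 - 194.6 = -1223.8
Services: 179.9 - 257.2 + 100.5 + 263.6 - 74.6 + 53.0 = 265.2
Primary income: -124.9 + 16.8 = -108.1
Secondary income: 88.8
Current account = (-1223.8) + 265.2 + (-108.1) + 88.8 = -977.9
(Excluded from the current account — financial account: acquisition of a foreign subsidiary by a resident firm (outward FDI) 218.5; capital account: debt forgiveness received from foreign official creditors 17.9.)

-977.9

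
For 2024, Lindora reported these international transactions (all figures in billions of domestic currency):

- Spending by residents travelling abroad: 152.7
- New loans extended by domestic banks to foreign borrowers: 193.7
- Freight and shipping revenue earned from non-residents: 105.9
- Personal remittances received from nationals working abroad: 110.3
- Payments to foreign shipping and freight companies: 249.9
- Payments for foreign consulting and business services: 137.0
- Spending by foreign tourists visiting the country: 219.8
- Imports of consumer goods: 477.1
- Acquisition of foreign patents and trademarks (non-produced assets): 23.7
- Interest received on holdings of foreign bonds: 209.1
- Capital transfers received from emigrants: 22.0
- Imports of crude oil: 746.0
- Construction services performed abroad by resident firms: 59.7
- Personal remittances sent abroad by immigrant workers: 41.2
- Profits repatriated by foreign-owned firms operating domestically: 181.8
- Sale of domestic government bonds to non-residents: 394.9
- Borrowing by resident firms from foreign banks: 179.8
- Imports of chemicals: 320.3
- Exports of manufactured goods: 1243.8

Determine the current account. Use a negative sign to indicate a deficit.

Goods: -746.0 - 477.1 - 320.3 + 1243.8 = -299.6
Services: 59.7 + 219.8 - 137.0 - 249.9 + 105.9 - 152.7 = -154.2
Primary income: 209.1 - 181.8 = 27.3
Secondary income: 110.3 - 41.2 = 69.1
Current account = (-299.6) + (-154.2) + 27.3 + 69.1 = -357.4
(Excluded from the current account — financial account: new loans extended by domestic banks to foreign borrowers 193.7, sale of domestic government bonds to non-residents 394.9, borrowing by resident firms from foreign banks 179.8; capital account: acquisition of foreign patents and trademarks (non-produced assets) 23.7, capital transfers received from emigrants 22.0.)

-357.4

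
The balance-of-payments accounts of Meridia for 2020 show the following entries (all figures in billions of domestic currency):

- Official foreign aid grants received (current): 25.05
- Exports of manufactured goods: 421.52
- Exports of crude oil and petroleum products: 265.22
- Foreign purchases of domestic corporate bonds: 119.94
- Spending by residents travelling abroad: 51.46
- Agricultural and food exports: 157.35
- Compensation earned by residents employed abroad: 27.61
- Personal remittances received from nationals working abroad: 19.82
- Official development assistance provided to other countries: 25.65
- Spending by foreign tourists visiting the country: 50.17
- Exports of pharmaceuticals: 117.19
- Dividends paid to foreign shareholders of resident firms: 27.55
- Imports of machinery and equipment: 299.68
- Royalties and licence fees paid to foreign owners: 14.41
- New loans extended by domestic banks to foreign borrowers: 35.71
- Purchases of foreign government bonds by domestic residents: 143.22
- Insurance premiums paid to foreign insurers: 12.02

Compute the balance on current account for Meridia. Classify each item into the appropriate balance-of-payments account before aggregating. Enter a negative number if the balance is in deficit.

653.16

Goods: 421.52 + 157.35 + 117.19 + 265.22 - 299.68 = 661.60
Services: -14.41 - 12.02 + 50.17 - 51.46 = -27.72
Primary income: -27.55 + 27.61 = 0.06
Secondary income: 25.05 + 19.82 - 25.65 = 19.22
Current account = 661.60 + (-27.72) + 0.06 + 19.22 = 653.16
(Excluded from the current account — financial account: foreign purchases of domestic corporate bonds 119.94, new loans extended by domestic banks to foreign borrowers 35.71, purchases of foreign government bonds by domestic residents 143.22.)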